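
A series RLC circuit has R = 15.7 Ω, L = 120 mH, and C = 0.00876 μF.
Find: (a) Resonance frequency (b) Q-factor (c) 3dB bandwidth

Step 1 — Resonance: ω₀ = 1/√(LC) = 1/√(0.12·8.76e-09) = 3.084e+04 rad/s.
Step 2 — f₀ = ω₀/(2π) = 4909 Hz.
Step 3 — Series Q: Q = ω₀L/R = 3.084e+04·0.12/15.7 = 235.7.
Step 4 — Bandwidth: Δω = ω₀/Q = 130.8 rad/s; BW = Δω/(2π) = 20.82 Hz.

(a) f₀ = 4909 Hz  (b) Q = 235.7  (c) BW = 20.82 Hz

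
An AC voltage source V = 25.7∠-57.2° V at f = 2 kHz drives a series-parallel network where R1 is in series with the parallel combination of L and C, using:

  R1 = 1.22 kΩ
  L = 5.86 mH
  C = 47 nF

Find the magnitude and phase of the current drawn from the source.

Step 1 — Angular frequency: ω = 2π·f = 2π·2000 = 1.257e+04 rad/s.
Step 2 — Component impedances:
  R1: Z = R = 1220 Ω
  L: Z = jωL = j·1.257e+04·0.00586 = 0 + j73.64 Ω
  C: Z = 1/(jωC) = -j/(ω·C) = 0 - j1693 Ω
Step 3 — Parallel branch: L || C = 1/(1/L + 1/C) = 0 + j76.99 Ω.
Step 4 — Series with R1: Z_total = R1 + (L || C) = 1220 + j76.99 Ω = 1222∠3.6° Ω.
Step 5 — Source phasor: V = 25.7∠-57.2° V = 13.92 - j21.6 V.
Step 6 — Ohm's law: I = V / Z_total = (13.92 - j21.6) / (1220 + j76.99) = 0.01025 - j0.01835 A.
Step 7 — Convert to polar: |I| = 0.02102 A, ∠I = -60.8°.

I = 0.02102∠-60.8° A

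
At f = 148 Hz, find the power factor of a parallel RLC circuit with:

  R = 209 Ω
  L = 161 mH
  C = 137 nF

Step 1 — Angular frequency: ω = 2π·f = 2π·148 = 929.9 rad/s.
Step 2 — Component impedances:
  R: Z = R = 209 Ω
  L: Z = jωL = j·929.9·0.161 = 0 + j149.7 Ω
  C: Z = 1/(jωC) = -j/(ω·C) = 0 - j7849 Ω
Step 3 — Parallel combination: 1/Z_total = 1/R + 1/L + 1/C; Z_total = 72.69 + j99.54 Ω = 123.3∠53.9° Ω.
Step 4 — Power factor: PF = cos(φ) = Re(Z)/|Z| = 72.6924/123.259 = 0.5898.
Step 5 — Type: Im(Z) = 99.54 ⇒ lagging (phase φ = 53.9°).

PF = 0.5898 (lagging, φ = 53.9°)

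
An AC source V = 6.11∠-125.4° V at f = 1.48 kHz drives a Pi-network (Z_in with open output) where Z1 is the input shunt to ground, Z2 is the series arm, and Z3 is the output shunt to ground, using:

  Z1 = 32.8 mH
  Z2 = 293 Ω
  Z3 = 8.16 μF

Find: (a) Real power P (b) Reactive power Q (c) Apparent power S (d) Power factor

Step 1 — Angular frequency: ω = 2π·f = 2π·1480 = 9299 rad/s.
Step 2 — Component impedances:
  Z1: Z = jωL = j·9299·0.0328 = 0 + j305 Ω
  Z2: Z = R = 293 Ω
  Z3: Z = 1/(jωC) = -j/(ω·C) = 0 - j13.18 Ω
Step 3 — With open output, the series arm Z2 and the output shunt Z3 appear in series to ground: Z2 + Z3 = 293 - j13.18 Ω.
Step 4 — Parallel with input shunt Z1: Z_in = Z1 || (Z2 + Z3) = 159.4 + j146.3 Ω = 216.3∠42.5° Ω.
Step 5 — Source phasor: V = 6.11∠-125.4° V = -3.539 - j4.98 V.
Step 6 — Current: I = V / Z = -0.02762 - j0.005902 A = 0.02824∠-167.9° A.
Step 7 — Complex power: S = V·I* = 0.1272 + j0.1167 VA.
Step 8 — Real power: P = Re(S) = 0.1272 W.
Step 9 — Reactive power: Q = Im(S) = 0.1167 VAR.
Step 10 — Apparent power: |S| = 0.1726 VA.
Step 11 — Power factor: PF = P/|S| = 0.7368 (lagging).

(a) P = 0.1272 W  (b) Q = 0.1167 VAR  (c) S = 0.1726 VA  (d) PF = 0.7368 (lagging)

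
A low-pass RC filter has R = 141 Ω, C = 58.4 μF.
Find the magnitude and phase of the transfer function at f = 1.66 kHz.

Step 1 — Angular frequency: ω = 2π·1660 = 1.043e+04 rad/s.
Step 2 — Transfer function: H(jω) = 1/(1 + jωRC).
Step 3 — Denominator: 1 + jωRC = 1 + j·1.043e+04·141·5.84e-05 = 1 + j85.89.
Step 4 — H = 0.0001356 - j0.01164.
Step 5 — Magnitude: |H| = 0.01164 (-38.7 dB); phase: φ = -89.3°.

|H| = 0.01164 (-38.7 dB), φ = -89.3°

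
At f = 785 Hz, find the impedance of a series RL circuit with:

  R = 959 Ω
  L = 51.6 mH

Step 1 — Angular frequency: ω = 2π·f = 2π·785 = 4932 rad/s.
Step 2 — Component impedances:
  R: Z = R = 959 Ω
  L: Z = jωL = j·4932·0.0516 = 0 + j254.5 Ω
Step 3 — Series combination: Z_total = R + L = 959 + j254.5 Ω = 992.2∠14.9° Ω.

Z = 959 + j254.5 Ω = 992.2∠14.9° Ω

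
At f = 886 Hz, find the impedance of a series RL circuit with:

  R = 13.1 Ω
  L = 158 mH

Step 1 — Angular frequency: ω = 2π·f = 2π·886 = 5567 rad/s.
Step 2 — Component impedances:
  R: Z = R = 13.1 Ω
  L: Z = jωL = j·5567·0.158 = 0 + j879.6 Ω
Step 3 — Series combination: Z_total = R + L = 13.1 + j879.6 Ω = 879.7∠89.1° Ω.

Z = 13.1 + j879.6 Ω = 879.7∠89.1° Ω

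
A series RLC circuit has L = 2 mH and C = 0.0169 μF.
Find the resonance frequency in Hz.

Step 1 — Resonance condition Im(Z)=0 gives ω₀ = 1/√(LC).
Step 2 — ω₀ = 1/√(0.002·1.69e-08) = 1.72e+05 rad/s.
Step 3 — f₀ = ω₀/(2π) = 2.738e+04 Hz.

f₀ = 2.738e+04 Hz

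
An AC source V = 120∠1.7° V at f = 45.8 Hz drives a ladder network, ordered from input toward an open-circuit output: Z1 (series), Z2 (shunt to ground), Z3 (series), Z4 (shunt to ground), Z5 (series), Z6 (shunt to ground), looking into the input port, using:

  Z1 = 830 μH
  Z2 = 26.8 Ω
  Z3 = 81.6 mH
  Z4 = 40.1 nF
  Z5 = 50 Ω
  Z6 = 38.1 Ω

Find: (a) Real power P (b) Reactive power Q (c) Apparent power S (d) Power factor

Step 1 — Angular frequency: ω = 2π·f = 2π·45.8 = 287.8 rad/s.
Step 2 — Component impedances:
  Z1: Z = jωL = j·287.8·0.00083 = 0 + j0.2388 Ω
  Z2: Z = R = 26.8 Ω
  Z3: Z = jωL = j·287.8·0.0816 = 0 + j23.48 Ω
  Z4: Z = 1/(jωC) = -j/(ω·C) = 0 - j8.666e+04 Ω
  Z5: Z = R = 50 Ω
  Z6: Z = R = 38.1 Ω
Step 3 — Ladder network (open output): work backward from the far end, alternating series and parallel combinations. Z_in = 20.8 + j1.461 Ω = 20.85∠4.0° Ω.
Step 4 — Source phasor: V = 120∠1.7° V = 119.9 + j3.56 V.
Step 5 — Current: I = V / Z = 5.751 - j0.2328 A = 5.756∠-2.3° A.
Step 6 — Complex power: S = V·I* = 689 + j48.39 VA.
Step 7 — Real power: P = Re(S) = 689 W.
Step 8 — Reactive power: Q = Im(S) = 48.39 VAR.
Step 9 — Apparent power: |S| = 690.7 VA.
Step 10 — Power factor: PF = P/|S| = 0.9975 (lagging).

(a) P = 689 W  (b) Q = 48.39 VAR  (c) S = 690.7 VA  (d) PF = 0.9975 (lagging)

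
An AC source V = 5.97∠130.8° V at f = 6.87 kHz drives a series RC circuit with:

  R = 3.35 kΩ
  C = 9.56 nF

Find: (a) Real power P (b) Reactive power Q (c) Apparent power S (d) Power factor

Step 1 — Angular frequency: ω = 2π·f = 2π·6870 = 4.317e+04 rad/s.
Step 2 — Component impedances:
  R: Z = R = 3350 Ω
  C: Z = 1/(jωC) = -j/(ω·C) = 0 - j2423 Ω
Step 3 — Series combination: Z_total = R + C = 3350 - j2423 Ω = 4135∠-35.9° Ω.
Step 4 — Source phasor: V = 5.97∠130.8° V = -3.901 + j4.519 V.
Step 5 — Current: I = V / Z = -0.001405 + j0.0003326 A = 0.001444∠166.7° A.
Step 6 — Complex power: S = V·I* = 0.006984 - j0.005052 VA.
Step 7 — Real power: P = Re(S) = 0.006984 W.
Step 8 — Reactive power: Q = Im(S) = -0.005052 VAR.
Step 9 — Apparent power: |S| = 0.00862 VA.
Step 10 — Power factor: PF = P/|S| = 0.8102 (leading).

(a) P = 0.006984 W  (b) Q = -0.005052 VAR  (c) S = 0.00862 VA  (d) PF = 0.8102 (leading)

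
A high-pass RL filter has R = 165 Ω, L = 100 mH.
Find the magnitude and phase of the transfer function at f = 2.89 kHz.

Step 1 — Angular frequency: ω = 2π·2890 = 1.816e+04 rad/s.
Step 2 — Transfer function: H(jω) = jωL/(R + jωL).
Step 3 — Numerator jωL = j·1816; denominator R + jωL = 165 + j1816.
Step 4 — H = 0.9918 + j0.09012.
Step 5 — Magnitude: |H| = 0.9959 (-0.0 dB); phase: φ = 5.2°.

|H| = 0.9959 (-0.0 dB), φ = 5.2°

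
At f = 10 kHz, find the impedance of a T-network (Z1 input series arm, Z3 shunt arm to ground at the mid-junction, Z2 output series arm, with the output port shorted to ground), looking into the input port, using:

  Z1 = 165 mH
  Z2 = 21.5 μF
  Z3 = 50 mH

Step 1 — Angular frequency: ω = 2π·f = 2π·1e+04 = 6.283e+04 rad/s.
Step 2 — Component impedances:
  Z1: Z = jωL = j·6.283e+04·0.165 = 0 + j1.037e+04 Ω
  Z2: Z = 1/(jωC) = -j/(ω·C) = 0 - j0.7403 Ω
  Z3: Z = jωL = j·6.283e+04·0.05 = 0 + j3142 Ω
Step 3 — With the output port shorted to ground, the output series arm Z2 runs from the junction to ground; the shunt arm Z3 also runs from the junction to ground. They appear in parallel: Z3 || Z2 = 0 - j0.7404 Ω.
Step 4 — Series with input arm Z1: Z_in = Z1 + (Z3 || Z2) = 0 + j1.037e+04 Ω = 1.037e+04∠90.0° Ω.

Z = 0 + j1.037e+04 Ω = 1.037e+04∠90.0° Ω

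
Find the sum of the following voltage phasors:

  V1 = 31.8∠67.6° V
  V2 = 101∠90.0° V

Step 1 — Convert each phasor to rectangular form:
  V1 = 31.8·(cos(67.6°) + j·sin(67.6°)) = 12.12 + j29.4 V
  V2 = 101·(cos(90.0°) + j·sin(90.0°)) = 0 + j101 V
Step 2 — Sum components: V_total = 12.12 + j130.4 V.
Step 3 — Convert to polar: |V_total| = 131 V, ∠V_total = 84.7°.

V_total = 131∠84.7° V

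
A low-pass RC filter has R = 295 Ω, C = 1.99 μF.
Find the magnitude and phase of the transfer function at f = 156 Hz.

Step 1 — Angular frequency: ω = 2π·156 = 980.2 rad/s.
Step 2 — Transfer function: H(jω) = 1/(1 + jωRC).
Step 3 — Denominator: 1 + jωRC = 1 + j·980.2·295·1.99e-06 = 1 + j0.5754.
Step 4 — H = 0.7513 - j0.4323.
Step 5 — Magnitude: |H| = 0.8668 (-1.2 dB); phase: φ = -29.9°.

|H| = 0.8668 (-1.2 dB), φ = -29.9°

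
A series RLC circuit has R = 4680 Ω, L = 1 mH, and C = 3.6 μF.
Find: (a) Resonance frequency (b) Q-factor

Step 1 — Resonance condition Im(Z)=0 gives ω₀ = 1/√(LC).
Step 2 — ω₀ = 1/√(0.001·3.6e-06) = 1.667e+04 rad/s.
Step 3 — f₀ = ω₀/(2π) = 2653 Hz.
Step 4 — Series Q: Q = ω₀L/R = 1.667e+04·0.001/4680 = 0.003561.

(a) f₀ = 2653 Hz  (b) Q = 0.003561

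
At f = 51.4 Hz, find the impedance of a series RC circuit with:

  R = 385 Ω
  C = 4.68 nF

Step 1 — Angular frequency: ω = 2π·f = 2π·51.4 = 323 rad/s.
Step 2 — Component impedances:
  R: Z = R = 385 Ω
  C: Z = 1/(jωC) = -j/(ω·C) = 0 - j6.616e+05 Ω
Step 3 — Series combination: Z_total = R + C = 385 - j6.616e+05 Ω = 6.616e+05∠-90.0° Ω.

Z = 385 - j6.616e+05 Ω = 6.616e+05∠-90.0° Ω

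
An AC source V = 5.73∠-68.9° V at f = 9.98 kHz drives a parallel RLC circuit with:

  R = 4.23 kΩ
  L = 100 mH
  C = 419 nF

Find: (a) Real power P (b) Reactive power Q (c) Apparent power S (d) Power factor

Step 1 — Angular frequency: ω = 2π·f = 2π·9980 = 6.271e+04 rad/s.
Step 2 — Component impedances:
  R: Z = R = 4230 Ω
  L: Z = jωL = j·6.271e+04·0.1 = 0 + j6271 Ω
  C: Z = 1/(jωC) = -j/(ω·C) = 0 - j38.06 Ω
Step 3 — Parallel combination: 1/Z_total = 1/R + 1/L + 1/C; Z_total = 0.3466 - j38.29 Ω = 38.29∠-89.5° Ω.
Step 4 — Source phasor: V = 5.73∠-68.9° V = 2.063 - j5.346 V.
Step 5 — Current: I = V / Z = 0.1401 + j0.0526 A = 0.1496∠20.6° A.
Step 6 — Complex power: S = V·I* = 0.007762 - j0.8574 VA.
Step 7 — Real power: P = Re(S) = 0.007762 W.
Step 8 — Reactive power: Q = Im(S) = -0.8574 VAR.
Step 9 — Apparent power: |S| = 0.8574 VA.
Step 10 — Power factor: PF = P/|S| = 0.009052 (leading).

(a) P = 0.007762 W  (b) Q = -0.8574 VAR  (c) S = 0.8574 VA  (d) PF = 0.009052 (leading)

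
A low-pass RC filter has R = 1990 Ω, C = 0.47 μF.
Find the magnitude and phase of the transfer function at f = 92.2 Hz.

Step 1 — Angular frequency: ω = 2π·92.2 = 579.3 rad/s.
Step 2 — Transfer function: H(jω) = 1/(1 + jωRC).
Step 3 — Denominator: 1 + jωRC = 1 + j·579.3·1990·4.7e-07 = 1 + j0.5418.
Step 4 — H = 0.773 - j0.4189.
Step 5 — Magnitude: |H| = 0.8792 (-1.1 dB); phase: φ = -28.5°.

|H| = 0.8792 (-1.1 dB), φ = -28.5°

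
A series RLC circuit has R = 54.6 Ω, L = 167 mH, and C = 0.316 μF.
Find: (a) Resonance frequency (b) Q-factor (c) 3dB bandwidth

Step 1 — Resonance: ω₀ = 1/√(LC) = 1/√(0.167·3.16e-07) = 4353 rad/s.
Step 2 — f₀ = ω₀/(2π) = 692.8 Hz.
Step 3 — Series Q: Q = ω₀L/R = 4353·0.167/54.6 = 13.31.
Step 4 — Bandwidth: Δω = ω₀/Q = 326.9 rad/s; BW = Δω/(2π) = 52.04 Hz.

(a) f₀ = 692.8 Hz  (b) Q = 13.31  (c) BW = 52.04 Hz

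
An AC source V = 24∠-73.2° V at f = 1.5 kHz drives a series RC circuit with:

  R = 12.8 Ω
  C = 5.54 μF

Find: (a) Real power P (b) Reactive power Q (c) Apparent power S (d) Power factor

Step 1 — Angular frequency: ω = 2π·f = 2π·1500 = 9425 rad/s.
Step 2 — Component impedances:
  R: Z = R = 12.8 Ω
  C: Z = 1/(jωC) = -j/(ω·C) = 0 - j19.15 Ω
Step 3 — Series combination: Z_total = R + C = 12.8 - j19.15 Ω = 23.04∠-56.2° Ω.
Step 4 — Source phasor: V = 24∠-73.2° V = 6.937 - j22.98 V.
Step 5 — Current: I = V / Z = 0.9966 - j0.3038 A = 1.042∠-17.0° A.
Step 6 — Complex power: S = V·I* = 13.89 - j20.79 VA.
Step 7 — Real power: P = Re(S) = 13.89 W.
Step 8 — Reactive power: Q = Im(S) = -20.79 VAR.
Step 9 — Apparent power: |S| = 25 VA.
Step 10 — Power factor: PF = P/|S| = 0.5557 (leading).

(a) P = 13.89 W  (b) Q = -20.79 VAR  (c) S = 25 VA  (d) PF = 0.5557 (leading)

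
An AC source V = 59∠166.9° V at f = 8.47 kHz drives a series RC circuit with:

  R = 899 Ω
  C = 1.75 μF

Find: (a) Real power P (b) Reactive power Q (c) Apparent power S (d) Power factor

Step 1 — Angular frequency: ω = 2π·f = 2π·8470 = 5.322e+04 rad/s.
Step 2 — Component impedances:
  R: Z = R = 899 Ω
  C: Z = 1/(jωC) = -j/(ω·C) = 0 - j10.74 Ω
Step 3 — Series combination: Z_total = R + C = 899 - j10.74 Ω = 899.1∠-0.7° Ω.
Step 4 — Source phasor: V = 59∠166.9° V = -57.46 + j13.37 V.
Step 5 — Current: I = V / Z = -0.06409 + j0.01411 A = 0.06562∠167.6° A.
Step 6 — Complex power: S = V·I* = 3.872 - j0.04624 VA.
Step 7 — Real power: P = Re(S) = 3.872 W.
Step 8 — Reactive power: Q = Im(S) = -0.04624 VAR.
Step 9 — Apparent power: |S| = 3.872 VA.
Step 10 — Power factor: PF = P/|S| = 0.9999 (leading).

(a) P = 3.872 W  (b) Q = -0.04624 VAR  (c) S = 3.872 VA  (d) PF = 0.9999 (leading)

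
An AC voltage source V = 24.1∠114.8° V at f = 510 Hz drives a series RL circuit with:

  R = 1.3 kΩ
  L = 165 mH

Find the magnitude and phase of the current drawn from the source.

Step 1 — Angular frequency: ω = 2π·f = 2π·510 = 3204 rad/s.
Step 2 — Component impedances:
  R: Z = R = 1300 Ω
  L: Z = jωL = j·3204·0.165 = 0 + j528.7 Ω
Step 3 — Series combination: Z_total = R + L = 1300 + j528.7 Ω = 1403∠22.1° Ω.
Step 4 — Source phasor: V = 24.1∠114.8° V = -10.11 + j21.88 V.
Step 5 — Ohm's law: I = V / Z_total = (-10.11 + j21.88) / (1300 + j528.7) = -0.0007993 + j0.01715 A.
Step 6 — Convert to polar: |I| = 0.01717 A, ∠I = 92.7°.

I = 0.01717∠92.7° A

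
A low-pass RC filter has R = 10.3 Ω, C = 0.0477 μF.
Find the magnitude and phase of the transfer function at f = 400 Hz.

Step 1 — Angular frequency: ω = 2π·400 = 2513 rad/s.
Step 2 — Transfer function: H(jω) = 1/(1 + jωRC).
Step 3 — Denominator: 1 + jωRC = 1 + j·2513·10.3·4.77e-08 = 1 + j0.001235.
Step 4 — H = 1 - j0.001235.
Step 5 — Magnitude: |H| = 1 (-0.0 dB); phase: φ = -0.1°.

|H| = 1 (-0.0 dB), φ = -0.1°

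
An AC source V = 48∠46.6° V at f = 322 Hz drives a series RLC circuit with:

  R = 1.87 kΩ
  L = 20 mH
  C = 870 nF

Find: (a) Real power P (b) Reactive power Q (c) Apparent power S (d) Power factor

Step 1 — Angular frequency: ω = 2π·f = 2π·322 = 2023 rad/s.
Step 2 — Component impedances:
  R: Z = R = 1870 Ω
  L: Z = jωL = j·2023·0.02 = 0 + j40.46 Ω
  C: Z = 1/(jωC) = -j/(ω·C) = 0 - j568.1 Ω
Step 3 — Series combination: Z_total = R + L + C = 1870 - j527.7 Ω = 1943∠-15.8° Ω.
Step 4 — Source phasor: V = 48∠46.6° V = 32.98 + j34.88 V.
Step 5 — Current: I = V / Z = 0.01146 + j0.02188 A = 0.0247∠62.4° A.
Step 6 — Complex power: S = V·I* = 1.141 - j0.322 VA.
Step 7 — Real power: P = Re(S) = 1.141 W.
Step 8 — Reactive power: Q = Im(S) = -0.322 VAR.
Step 9 — Apparent power: |S| = 1.186 VA.
Step 10 — Power factor: PF = P/|S| = 0.9624 (leading).

(a) P = 1.141 W  (b) Q = -0.322 VAR  (c) S = 1.186 VA  (d) PF = 0.9624 (leading)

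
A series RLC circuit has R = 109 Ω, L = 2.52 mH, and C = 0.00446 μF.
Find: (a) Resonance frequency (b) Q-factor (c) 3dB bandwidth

Step 1 — Resonance condition Im(Z)=0 gives ω₀ = 1/√(LC).
Step 2 — ω₀ = 1/√(0.00252·4.46e-09) = 2.983e+05 rad/s.
Step 3 — f₀ = ω₀/(2π) = 4.747e+04 Hz.
Step 4 — Series Q: Q = ω₀L/R = 2.983e+05·0.00252/109 = 6.896.
Step 5 — 3dB bandwidth: Δω = ω₀/Q = 4.325e+04 rad/s; BW = Δω/(2π) = 6884 Hz.

(a) f₀ = 4.747e+04 Hz  (b) Q = 6.896  (c) BW = 6884 Hz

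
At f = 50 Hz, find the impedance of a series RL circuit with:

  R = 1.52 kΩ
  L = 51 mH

Step 1 — Angular frequency: ω = 2π·f = 2π·50 = 314.2 rad/s.
Step 2 — Component impedances:
  R: Z = R = 1520 Ω
  L: Z = jωL = j·314.2·0.051 = 0 + j16.02 Ω
Step 3 — Series combination: Z_total = R + L = 1520 + j16.02 Ω = 1520∠0.6° Ω.

Z = 1520 + j16.02 Ω = 1520∠0.6° Ω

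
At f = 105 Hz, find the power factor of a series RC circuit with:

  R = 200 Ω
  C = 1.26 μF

Step 1 — Angular frequency: ω = 2π·f = 2π·105 = 659.7 rad/s.
Step 2 — Component impedances:
  R: Z = R = 200 Ω
  C: Z = 1/(jωC) = -j/(ω·C) = 0 - j1203 Ω
Step 3 — Series combination: Z_total = R + C = 200 - j1203 Ω = 1219∠-80.6° Ω.
Step 4 — Power factor: PF = cos(φ) = Re(Z)/|Z| = 200/1219.5 = 0.164.
Step 5 — Type: Im(Z) = -1203 ⇒ leading (phase φ = -80.6°).

PF = 0.164 (leading, φ = -80.6°)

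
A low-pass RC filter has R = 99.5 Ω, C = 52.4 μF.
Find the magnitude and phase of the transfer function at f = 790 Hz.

Step 1 — Angular frequency: ω = 2π·790 = 4964 rad/s.
Step 2 — Transfer function: H(jω) = 1/(1 + jωRC).
Step 3 — Denominator: 1 + jωRC = 1 + j·4964·99.5·5.24e-05 = 1 + j25.88.
Step 4 — H = 0.001491 - j0.03858.
Step 5 — Magnitude: |H| = 0.03861 (-28.3 dB); phase: φ = -87.8°.

|H| = 0.03861 (-28.3 dB), φ = -87.8°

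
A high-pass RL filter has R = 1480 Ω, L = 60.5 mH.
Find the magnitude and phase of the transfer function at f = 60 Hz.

Step 1 — Angular frequency: ω = 2π·60 = 377 rad/s.
Step 2 — Transfer function: H(jω) = jωL/(R + jωL).
Step 3 — Numerator jωL = j·22.81; denominator R + jωL = 1480 + j22.81.
Step 4 — H = 0.0002374 + j0.01541.
Step 5 — Magnitude: |H| = 0.01541 (-36.2 dB); phase: φ = 89.1°.

|H| = 0.01541 (-36.2 dB), φ = 89.1°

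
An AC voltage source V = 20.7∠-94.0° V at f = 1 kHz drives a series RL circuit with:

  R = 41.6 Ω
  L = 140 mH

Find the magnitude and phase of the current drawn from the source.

Step 1 — Angular frequency: ω = 2π·f = 2π·1000 = 6283 rad/s.
Step 2 — Component impedances:
  R: Z = R = 41.6 Ω
  L: Z = jωL = j·6283·0.14 = 0 + j879.6 Ω
Step 3 — Series combination: Z_total = R + L = 41.6 + j879.6 Ω = 880.6∠87.3° Ω.
Step 4 — Source phasor: V = 20.7∠-94.0° V = -1.444 - j20.65 V.
Step 5 — Ohm's law: I = V / Z_total = (-1.444 - j20.65) / (41.6 + j879.6) = -0.0235 + j0.0005302 A.
Step 6 — Convert to polar: |I| = 0.02351 A, ∠I = 178.7°.

I = 0.02351∠178.7° A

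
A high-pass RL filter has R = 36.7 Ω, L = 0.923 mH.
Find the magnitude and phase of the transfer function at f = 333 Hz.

Step 1 — Angular frequency: ω = 2π·333 = 2092 rad/s.
Step 2 — Transfer function: H(jω) = jωL/(R + jωL).
Step 3 — Numerator jωL = j·1.931; denominator R + jωL = 36.7 + j1.931.
Step 4 — H = 0.002761 + j0.05248.
Step 5 — Magnitude: |H| = 0.05255 (-25.6 dB); phase: φ = 87.0°.

|H| = 0.05255 (-25.6 dB), φ = 87.0°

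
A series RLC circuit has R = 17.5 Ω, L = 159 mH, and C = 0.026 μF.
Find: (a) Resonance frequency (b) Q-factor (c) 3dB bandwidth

Step 1 — Resonance: ω₀ = 1/√(LC) = 1/√(0.159·2.6e-08) = 1.555e+04 rad/s.
Step 2 — f₀ = ω₀/(2π) = 2475 Hz.
Step 3 — Series Q: Q = ω₀L/R = 1.555e+04·0.159/17.5 = 141.3.
Step 4 — Bandwidth: Δω = ω₀/Q = 110.1 rad/s; BW = Δω/(2π) = 17.52 Hz.

(a) f₀ = 2475 Hz  (b) Q = 141.3  (c) BW = 17.52 Hz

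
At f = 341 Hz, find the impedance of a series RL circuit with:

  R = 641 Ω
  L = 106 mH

Step 1 — Angular frequency: ω = 2π·f = 2π·341 = 2143 rad/s.
Step 2 — Component impedances:
  R: Z = R = 641 Ω
  L: Z = jωL = j·2143·0.106 = 0 + j227.1 Ω
Step 3 — Series combination: Z_total = R + L = 641 + j227.1 Ω = 680∠19.5° Ω.

Z = 641 + j227.1 Ω = 680∠19.5° Ω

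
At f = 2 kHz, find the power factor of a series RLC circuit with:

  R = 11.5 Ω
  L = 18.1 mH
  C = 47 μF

Step 1 — Angular frequency: ω = 2π·f = 2π·2000 = 1.257e+04 rad/s.
Step 2 — Component impedances:
  R: Z = R = 11.5 Ω
  L: Z = jωL = j·1.257e+04·0.0181 = 0 + j227.5 Ω
  C: Z = 1/(jωC) = -j/(ω·C) = 0 - j1.693 Ω
Step 3 — Series combination: Z_total = R + L + C = 11.5 + j225.8 Ω = 226.1∠87.1° Ω.
Step 4 — Power factor: PF = cos(φ) = Re(Z)/|Z| = 11.5/226.05 = 0.05087.
Step 5 — Type: Im(Z) = 225.8 ⇒ lagging (phase φ = 87.1°).

PF = 0.05087 (lagging, φ = 87.1°)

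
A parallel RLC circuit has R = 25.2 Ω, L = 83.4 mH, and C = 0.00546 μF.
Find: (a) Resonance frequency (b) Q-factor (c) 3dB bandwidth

Step 1 — Resonance: ω₀ = 1/√(LC) = 1/√(0.0834·5.46e-09) = 4.686e+04 rad/s.
Step 2 — f₀ = ω₀/(2π) = 7458 Hz.
Step 3 — Parallel Q: Q = R/(ω₀L) = 25.2/(4.686e+04·0.0834) = 0.006448.
Step 4 — Bandwidth: Δω = ω₀/Q = 7.268e+06 rad/s; BW = Δω/(2π) = 1.157e+06 Hz.

(a) f₀ = 7458 Hz  (b) Q = 0.006448  (c) BW = 1.157e+06 Hz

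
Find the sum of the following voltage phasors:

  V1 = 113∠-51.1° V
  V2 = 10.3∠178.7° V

Step 1 — Convert each phasor to rectangular form:
  V1 = 113·(cos(-51.1°) + j·sin(-51.1°)) = 70.96 - j87.94 V
  V2 = 10.3·(cos(178.7°) + j·sin(178.7°)) = -10.3 + j0.2337 V
Step 2 — Sum components: V_total = 60.66 - j87.71 V.
Step 3 — Convert to polar: |V_total| = 106.6 V, ∠V_total = -55.3°.

V_total = 106.6∠-55.3° V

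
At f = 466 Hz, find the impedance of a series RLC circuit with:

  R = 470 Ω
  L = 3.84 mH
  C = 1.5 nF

Step 1 — Angular frequency: ω = 2π·f = 2π·466 = 2928 rad/s.
Step 2 — Component impedances:
  R: Z = R = 470 Ω
  L: Z = jωL = j·2928·0.00384 = 0 + j11.24 Ω
  C: Z = 1/(jωC) = -j/(ω·C) = 0 - j2.277e+05 Ω
Step 3 — Series combination: Z_total = R + L + C = 470 - j2.277e+05 Ω = 2.277e+05∠-89.9° Ω.

Z = 470 - j2.277e+05 Ω = 2.277e+05∠-89.9° Ω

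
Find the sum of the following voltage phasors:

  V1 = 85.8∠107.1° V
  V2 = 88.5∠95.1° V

Step 1 — Convert each phasor to rectangular form:
  V1 = 85.8·(cos(107.1°) + j·sin(107.1°)) = -25.23 + j82.01 V
  V2 = 88.5·(cos(95.1°) + j·sin(95.1°)) = -7.867 + j88.15 V
Step 2 — Sum components: V_total = -33.1 + j170.2 V.
Step 3 — Convert to polar: |V_total| = 173.3 V, ∠V_total = 101.0°.

V_total = 173.3∠101.0° V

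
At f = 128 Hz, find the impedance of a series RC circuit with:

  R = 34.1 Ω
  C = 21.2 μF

Step 1 — Angular frequency: ω = 2π·f = 2π·128 = 804.2 rad/s.
Step 2 — Component impedances:
  R: Z = R = 34.1 Ω
  C: Z = 1/(jωC) = -j/(ω·C) = 0 - j58.65 Ω
Step 3 — Series combination: Z_total = R + C = 34.1 - j58.65 Ω = 67.84∠-59.8° Ω.

Z = 34.1 - j58.65 Ω = 67.84∠-59.8° Ω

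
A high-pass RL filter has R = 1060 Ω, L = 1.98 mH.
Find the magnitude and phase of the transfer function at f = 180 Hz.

Step 1 — Angular frequency: ω = 2π·180 = 1131 rad/s.
Step 2 — Transfer function: H(jω) = jωL/(R + jωL).
Step 3 — Numerator jωL = j·2.239; denominator R + jωL = 1060 + j2.239.
Step 4 — H = 4.463e-06 + j0.002113.
Step 5 — Magnitude: |H| = 0.002113 (-53.5 dB); phase: φ = 89.9°.

|H| = 0.002113 (-53.5 dB), φ = 89.9°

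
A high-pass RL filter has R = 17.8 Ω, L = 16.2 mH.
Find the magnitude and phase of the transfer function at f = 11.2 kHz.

Step 1 — Angular frequency: ω = 2π·1.12e+04 = 7.037e+04 rad/s.
Step 2 — Transfer function: H(jω) = jωL/(R + jωL).
Step 3 — Numerator jωL = j·1140; denominator R + jωL = 17.8 + j1140.
Step 4 — H = 0.9998 + j0.01561.
Step 5 — Magnitude: |H| = 0.9999 (-0.0 dB); phase: φ = 0.9°.

|H| = 0.9999 (-0.0 dB), φ = 0.9°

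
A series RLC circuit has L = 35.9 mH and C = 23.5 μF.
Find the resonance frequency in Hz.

Step 1 — Resonance condition Im(Z)=0 gives ω₀ = 1/√(LC).
Step 2 — ω₀ = 1/√(0.0359·2.35e-05) = 1089 rad/s.
Step 3 — f₀ = ω₀/(2π) = 173.3 Hz.

f₀ = 173.3 Hz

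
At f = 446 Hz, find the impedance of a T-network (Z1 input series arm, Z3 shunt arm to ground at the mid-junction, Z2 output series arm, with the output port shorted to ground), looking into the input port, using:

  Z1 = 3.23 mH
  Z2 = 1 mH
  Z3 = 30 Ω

Step 1 — Angular frequency: ω = 2π·f = 2π·446 = 2802 rad/s.
Step 2 — Component impedances:
  Z1: Z = jωL = j·2802·0.00323 = 0 + j9.051 Ω
  Z2: Z = jωL = j·2802·0.001 = 0 + j2.802 Ω
  Z3: Z = R = 30 Ω
Step 3 — With the output port shorted to ground, the output series arm Z2 runs from the junction to ground; the shunt arm Z3 also runs from the junction to ground. They appear in parallel: Z3 || Z2 = 0.2595 + j2.778 Ω.
Step 4 — Series with input arm Z1: Z_in = Z1 + (Z3 || Z2) = 0.2595 + j11.83 Ω = 11.83∠88.7° Ω.

Z = 0.2595 + j11.83 Ω = 11.83∠88.7° Ω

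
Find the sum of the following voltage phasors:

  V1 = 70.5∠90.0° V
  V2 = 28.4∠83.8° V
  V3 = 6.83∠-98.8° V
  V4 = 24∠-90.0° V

Step 1 — Convert each phasor to rectangular form:
  V1 = 70.5·(cos(90.0°) + j·sin(90.0°)) = 0 + j70.5 V
  V2 = 28.4·(cos(83.8°) + j·sin(83.8°)) = 3.067 + j28.23 V
  V3 = 6.83·(cos(-98.8°) + j·sin(-98.8°)) = -1.045 - j6.75 V
  V4 = 24·(cos(-90.0°) + j·sin(-90.0°)) = 0 - j24 V
Step 2 — Sum components: V_total = 2.022 + j67.98 V.
Step 3 — Convert to polar: |V_total| = 68.01 V, ∠V_total = 88.3°.

V_total = 68.01∠88.3° V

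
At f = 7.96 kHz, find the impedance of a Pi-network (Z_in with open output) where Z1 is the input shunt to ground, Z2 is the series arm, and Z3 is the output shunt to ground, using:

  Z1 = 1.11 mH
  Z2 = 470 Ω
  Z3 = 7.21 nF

Step 1 — Angular frequency: ω = 2π·f = 2π·7960 = 5.001e+04 rad/s.
Step 2 — Component impedances:
  Z1: Z = jωL = j·5.001e+04·0.00111 = 0 + j55.52 Ω
  Z2: Z = R = 470 Ω
  Z3: Z = 1/(jωC) = -j/(ω·C) = 0 - j2773 Ω
Step 3 — With open output, the series arm Z2 and the output shunt Z3 appear in series to ground: Z2 + Z3 = 470 - j2773 Ω.
Step 4 — Parallel with input shunt Z1: Z_in = Z1 || (Z2 + Z3) = 0.1904 + j56.62 Ω = 56.62∠89.8° Ω.

Z = 0.1904 + j56.62 Ω = 56.62∠89.8° Ω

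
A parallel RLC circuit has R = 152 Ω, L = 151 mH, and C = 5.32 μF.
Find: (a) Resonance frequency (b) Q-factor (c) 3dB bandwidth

Step 1 — Resonance: ω₀ = 1/√(LC) = 1/√(0.151·5.32e-06) = 1116 rad/s.
Step 2 — f₀ = ω₀/(2π) = 177.6 Hz.
Step 3 — Parallel Q: Q = R/(ω₀L) = 152/(1116·0.151) = 0.9022.
Step 4 — Bandwidth: Δω = ω₀/Q = 1237 rad/s; BW = Δω/(2π) = 196.8 Hz.

(a) f₀ = 177.6 Hz  (b) Q = 0.9022  (c) BW = 196.8 Hz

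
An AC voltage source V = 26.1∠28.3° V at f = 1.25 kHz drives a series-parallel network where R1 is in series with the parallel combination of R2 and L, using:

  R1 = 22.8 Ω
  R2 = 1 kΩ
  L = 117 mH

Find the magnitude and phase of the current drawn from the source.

Step 1 — Angular frequency: ω = 2π·f = 2π·1250 = 7854 rad/s.
Step 2 — Component impedances:
  R1: Z = R = 22.8 Ω
  R2: Z = R = 1000 Ω
  L: Z = jωL = j·7854·0.117 = 0 + j918.9 Ω
Step 3 — Parallel branch: R2 || L = 1/(1/R2 + 1/L) = 457.8 + j498.2 Ω.
Step 4 — Series with R1: Z_total = R1 + (R2 || L) = 480.6 + j498.2 Ω = 692.3∠46.0° Ω.
Step 5 — Source phasor: V = 26.1∠28.3° V = 22.98 + j12.37 V.
Step 6 — Ohm's law: I = V / Z_total = (22.98 + j12.37) / (480.6 + j498.2) = 0.03591 - j0.01148 A.
Step 7 — Convert to polar: |I| = 0.0377 A, ∠I = -17.7°.

I = 0.0377∠-17.7° A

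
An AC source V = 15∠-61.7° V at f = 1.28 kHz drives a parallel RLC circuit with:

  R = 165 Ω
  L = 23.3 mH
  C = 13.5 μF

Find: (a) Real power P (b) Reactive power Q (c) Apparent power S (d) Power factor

Step 1 — Angular frequency: ω = 2π·f = 2π·1280 = 8042 rad/s.
Step 2 — Component impedances:
  R: Z = R = 165 Ω
  L: Z = jωL = j·8042·0.0233 = 0 + j187.4 Ω
  C: Z = 1/(jωC) = -j/(ω·C) = 0 - j9.21 Ω
Step 3 — Parallel combination: 1/Z_total = 1/R + 1/L + 1/C; Z_total = 0.5667 - j9.653 Ω = 9.67∠-86.6° Ω.
Step 4 — Source phasor: V = 15∠-61.7° V = 7.111 - j13.21 V.
Step 5 — Current: I = V / Z = 1.407 + j0.6541 A = 1.551∠24.9° A.
Step 6 — Complex power: S = V·I* = 1.364 - j23.23 VA.
Step 7 — Real power: P = Re(S) = 1.364 W.
Step 8 — Reactive power: Q = Im(S) = -23.23 VAR.
Step 9 — Apparent power: |S| = 23.27 VA.
Step 10 — Power factor: PF = P/|S| = 0.0586 (leading).

(a) P = 1.364 W  (b) Q = -23.23 VAR  (c) S = 23.27 VA  (d) PF = 0.0586 (leading)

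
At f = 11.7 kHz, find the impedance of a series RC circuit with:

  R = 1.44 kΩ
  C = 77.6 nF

Step 1 — Angular frequency: ω = 2π·f = 2π·1.17e+04 = 7.351e+04 rad/s.
Step 2 — Component impedances:
  R: Z = R = 1440 Ω
  C: Z = 1/(jωC) = -j/(ω·C) = 0 - j175.3 Ω
Step 3 — Series combination: Z_total = R + C = 1440 - j175.3 Ω = 1451∠-6.9° Ω.

Z = 1440 - j175.3 Ω = 1451∠-6.9° Ω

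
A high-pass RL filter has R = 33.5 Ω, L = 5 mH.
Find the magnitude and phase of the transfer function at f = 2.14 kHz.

Step 1 — Angular frequency: ω = 2π·2140 = 1.345e+04 rad/s.
Step 2 — Transfer function: H(jω) = jωL/(R + jωL).
Step 3 — Numerator jωL = j·67.23; denominator R + jωL = 33.5 + j67.23.
Step 4 — H = 0.8011 + j0.3992.
Step 5 — Magnitude: |H| = 0.895 (-1.0 dB); phase: φ = 26.5°.

|H| = 0.895 (-1.0 dB), φ = 26.5°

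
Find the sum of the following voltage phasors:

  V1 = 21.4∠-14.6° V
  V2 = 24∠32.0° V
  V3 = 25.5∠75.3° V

Step 1 — Convert each phasor to rectangular form:
  V1 = 21.4·(cos(-14.6°) + j·sin(-14.6°)) = 20.71 - j5.394 V
  V2 = 24·(cos(32.0°) + j·sin(32.0°)) = 20.35 + j12.72 V
  V3 = 25.5·(cos(75.3°) + j·sin(75.3°)) = 6.471 + j24.67 V
Step 2 — Sum components: V_total = 47.53 + j31.99 V.
Step 3 — Convert to polar: |V_total| = 57.29 V, ∠V_total = 33.9°.

V_total = 57.29∠33.9° V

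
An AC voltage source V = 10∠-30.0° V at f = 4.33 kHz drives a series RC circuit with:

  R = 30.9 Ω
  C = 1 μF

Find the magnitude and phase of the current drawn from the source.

Step 1 — Angular frequency: ω = 2π·f = 2π·4330 = 2.721e+04 rad/s.
Step 2 — Component impedances:
  R: Z = R = 30.9 Ω
  C: Z = 1/(jωC) = -j/(ω·C) = 0 - j36.76 Ω
Step 3 — Series combination: Z_total = R + C = 30.9 - j36.76 Ω = 48.02∠-49.9° Ω.
Step 4 — Source phasor: V = 10∠-30.0° V = 8.66 - j5 V.
Step 5 — Ohm's law: I = V / Z_total = (8.66 - j5) / (30.9 - j36.76) = 0.1958 + j0.07105 A.
Step 6 — Convert to polar: |I| = 0.2083 A, ∠I = 19.9°.

I = 0.2083∠19.9° A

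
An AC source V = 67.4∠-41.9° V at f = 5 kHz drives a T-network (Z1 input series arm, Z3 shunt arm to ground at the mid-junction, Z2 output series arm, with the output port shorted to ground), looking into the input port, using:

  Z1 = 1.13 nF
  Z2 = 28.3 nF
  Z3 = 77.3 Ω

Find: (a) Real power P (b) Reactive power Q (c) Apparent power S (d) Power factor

Step 1 — Angular frequency: ω = 2π·f = 2π·5000 = 3.142e+04 rad/s.
Step 2 — Component impedances:
  Z1: Z = 1/(jωC) = -j/(ω·C) = 0 - j2.817e+04 Ω
  Z2: Z = 1/(jωC) = -j/(ω·C) = 0 - j1125 Ω
  Z3: Z = R = 77.3 Ω
Step 3 — With the output port shorted to ground, the output series arm Z2 runs from the junction to ground; the shunt arm Z3 also runs from the junction to ground. They appear in parallel: Z3 || Z2 = 76.94 - j5.287 Ω.
Step 4 — Series with input arm Z1: Z_in = Z1 + (Z3 || Z2) = 76.94 - j2.817e+04 Ω = 2.817e+04∠-89.8° Ω.
Step 5 — Source phasor: V = 67.4∠-41.9° V = 50.17 - j45.01 V.
Step 6 — Current: I = V / Z = 0.001602 + j0.001776 A = 0.002392∠47.9° A.
Step 7 — Complex power: S = V·I* = 0.0004403 - j0.1612 VA.
Step 8 — Real power: P = Re(S) = 0.0004403 W.
Step 9 — Reactive power: Q = Im(S) = -0.1612 VAR.
Step 10 — Apparent power: |S| = 0.1612 VA.
Step 11 — Power factor: PF = P/|S| = 0.002731 (leading).

(a) P = 0.0004403 W  (b) Q = -0.1612 VAR  (c) S = 0.1612 VA  (d) PF = 0.002731 (leading)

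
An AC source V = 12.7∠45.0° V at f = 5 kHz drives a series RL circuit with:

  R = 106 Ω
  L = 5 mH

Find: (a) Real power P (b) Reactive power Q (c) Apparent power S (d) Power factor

Step 1 — Angular frequency: ω = 2π·f = 2π·5000 = 3.142e+04 rad/s.
Step 2 — Component impedances:
  R: Z = R = 106 Ω
  L: Z = jωL = j·3.142e+04·0.005 = 0 + j157.1 Ω
Step 3 — Series combination: Z_total = R + L = 106 + j157.1 Ω = 189.5∠56.0° Ω.
Step 4 — Source phasor: V = 12.7∠45.0° V = 8.98 + j8.98 V.
Step 5 — Current: I = V / Z = 0.06579 - j0.01277 A = 0.06702∠-11.0° A.
Step 6 — Complex power: S = V·I* = 0.4761 + j0.7055 VA.
Step 7 — Real power: P = Re(S) = 0.4761 W.
Step 8 — Reactive power: Q = Im(S) = 0.7055 VAR.
Step 9 — Apparent power: |S| = 0.8511 VA.
Step 10 — Power factor: PF = P/|S| = 0.5594 (lagging).

(a) P = 0.4761 W  (b) Q = 0.7055 VAR  (c) S = 0.8511 VA  (d) PF = 0.5594 (lagging)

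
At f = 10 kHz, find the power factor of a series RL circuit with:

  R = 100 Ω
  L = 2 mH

Step 1 — Angular frequency: ω = 2π·f = 2π·1e+04 = 6.283e+04 rad/s.
Step 2 — Component impedances:
  R: Z = R = 100 Ω
  L: Z = jωL = j·6.283e+04·0.002 = 0 + j125.7 Ω
Step 3 — Series combination: Z_total = R + L = 100 + j125.7 Ω = 160.6∠51.5° Ω.
Step 4 — Power factor: PF = cos(φ) = Re(Z)/|Z| = 100/160.6 = 0.6227.
Step 5 — Type: Im(Z) = 125.7 ⇒ lagging (phase φ = 51.5°).

PF = 0.6227 (lagging, φ = 51.5°)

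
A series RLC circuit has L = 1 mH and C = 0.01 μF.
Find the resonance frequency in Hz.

Step 1 — Resonance condition Im(Z)=0 gives ω₀ = 1/√(LC).
Step 2 — ω₀ = 1/√(0.001·1e-08) = 3.162e+05 rad/s.
Step 3 — f₀ = ω₀/(2π) = 5.033e+04 Hz.

f₀ = 5.033e+04 Hz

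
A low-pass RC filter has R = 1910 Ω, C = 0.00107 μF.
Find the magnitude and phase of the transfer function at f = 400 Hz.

Step 1 — Angular frequency: ω = 2π·400 = 2513 rad/s.
Step 2 — Transfer function: H(jω) = 1/(1 + jωRC).
Step 3 — Denominator: 1 + jωRC = 1 + j·2513·1910·1.07e-09 = 1 + j0.005136.
Step 4 — H = 1 - j0.005136.
Step 5 — Magnitude: |H| = 1 (-0.0 dB); phase: φ = -0.3°.

|H| = 1 (-0.0 dB), φ = -0.3°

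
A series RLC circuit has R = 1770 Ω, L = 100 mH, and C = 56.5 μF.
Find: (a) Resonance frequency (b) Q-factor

Step 1 — Resonance condition Im(Z)=0 gives ω₀ = 1/√(LC).
Step 2 — ω₀ = 1/√(0.1·5.65e-05) = 420.7 rad/s.
Step 3 — f₀ = ω₀/(2π) = 66.96 Hz.
Step 4 — Series Q: Q = ω₀L/R = 420.7·0.1/1770 = 0.02377.

(a) f₀ = 66.96 Hz  (b) Q = 0.02377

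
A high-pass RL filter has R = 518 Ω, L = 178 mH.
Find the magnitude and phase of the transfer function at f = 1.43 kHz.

Step 1 — Angular frequency: ω = 2π·1430 = 8985 rad/s.
Step 2 — Transfer function: H(jω) = jωL/(R + jωL).
Step 3 — Numerator jωL = j·1599; denominator R + jωL = 518 + j1599.
Step 4 — H = 0.9051 + j0.2931.
Step 5 — Magnitude: |H| = 0.9513 (-0.4 dB); phase: φ = 17.9°.

|H| = 0.9513 (-0.4 dB), φ = 17.9°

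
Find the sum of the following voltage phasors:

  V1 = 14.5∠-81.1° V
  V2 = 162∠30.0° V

Step 1 — Convert each phasor to rectangular form:
  V1 = 14.5·(cos(-81.1°) + j·sin(-81.1°)) = 2.243 - j14.33 V
  V2 = 162·(cos(30.0°) + j·sin(30.0°)) = 140.3 + j81 V
Step 2 — Sum components: V_total = 142.5 + j66.67 V.
Step 3 — Convert to polar: |V_total| = 157.4 V, ∠V_total = 25.1°.

V_total = 157.4∠25.1° V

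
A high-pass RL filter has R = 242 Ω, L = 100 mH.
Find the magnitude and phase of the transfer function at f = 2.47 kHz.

Step 1 — Angular frequency: ω = 2π·2470 = 1.552e+04 rad/s.
Step 2 — Transfer function: H(jω) = jωL/(R + jωL).
Step 3 — Numerator jωL = j·1552; denominator R + jωL = 242 + j1552.
Step 4 — H = 0.9763 + j0.1522.
Step 5 — Magnitude: |H| = 0.9881 (-0.1 dB); phase: φ = 8.9°.

|H| = 0.9881 (-0.1 dB), φ = 8.9°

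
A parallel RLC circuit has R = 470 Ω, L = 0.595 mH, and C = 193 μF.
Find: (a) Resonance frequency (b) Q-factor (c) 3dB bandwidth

Step 1 — Resonance: ω₀ = 1/√(LC) = 1/√(0.000595·0.000193) = 2951 rad/s.
Step 2 — f₀ = ω₀/(2π) = 469.7 Hz.
Step 3 — Parallel Q: Q = R/(ω₀L) = 470/(2951·0.000595) = 267.7.
Step 4 — Bandwidth: Δω = ω₀/Q = 11.02 rad/s; BW = Δω/(2π) = 1.755 Hz.

(a) f₀ = 469.7 Hz  (b) Q = 267.7  (c) BW = 1.755 Hz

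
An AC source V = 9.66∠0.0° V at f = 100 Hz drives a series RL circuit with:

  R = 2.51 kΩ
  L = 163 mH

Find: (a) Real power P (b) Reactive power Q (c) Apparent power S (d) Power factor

Step 1 — Angular frequency: ω = 2π·f = 2π·100 = 628.3 rad/s.
Step 2 — Component impedances:
  R: Z = R = 2510 Ω
  L: Z = jωL = j·628.3·0.163 = 0 + j102.4 Ω
Step 3 — Series combination: Z_total = R + L = 2510 + j102.4 Ω = 2512∠2.3° Ω.
Step 4 — Source phasor: V = 9.66∠0.0° V = 9.66 V.
Step 5 — Current: I = V / Z = 0.003842 - j0.0001568 A = 0.003845∠-2.3° A.
Step 6 — Complex power: S = V·I* = 0.03712 + j0.001514 VA.
Step 7 — Real power: P = Re(S) = 0.03712 W.
Step 8 — Reactive power: Q = Im(S) = 0.001514 VAR.
Step 9 — Apparent power: |S| = 0.03715 VA.
Step 10 — Power factor: PF = P/|S| = 0.9992 (lagging).

(a) P = 0.03712 W  (b) Q = 0.001514 VAR  (c) S = 0.03715 VA  (d) PF = 0.9992 (lagging)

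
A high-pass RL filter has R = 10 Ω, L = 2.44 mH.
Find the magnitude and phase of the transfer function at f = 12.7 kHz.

Step 1 — Angular frequency: ω = 2π·1.27e+04 = 7.98e+04 rad/s.
Step 2 — Transfer function: H(jω) = jωL/(R + jωL).
Step 3 — Numerator jωL = j·194.7; denominator R + jωL = 10 + j194.7.
Step 4 — H = 0.9974 + j0.05123.
Step 5 — Magnitude: |H| = 0.9987 (-0.0 dB); phase: φ = 2.9°.

|H| = 0.9987 (-0.0 dB), φ = 2.9°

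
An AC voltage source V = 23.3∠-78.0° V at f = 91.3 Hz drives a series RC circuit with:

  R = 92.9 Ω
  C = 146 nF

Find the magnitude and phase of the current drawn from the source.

Step 1 — Angular frequency: ω = 2π·f = 2π·91.3 = 573.7 rad/s.
Step 2 — Component impedances:
  R: Z = R = 92.9 Ω
  C: Z = 1/(jωC) = -j/(ω·C) = 0 - j1.194e+04 Ω
Step 3 — Series combination: Z_total = R + C = 92.9 - j1.194e+04 Ω = 1.194e+04∠-89.6° Ω.
Step 4 — Source phasor: V = 23.3∠-78.0° V = 4.844 - j22.79 V.
Step 5 — Ohm's law: I = V / Z_total = (4.844 - j22.79) / (92.9 - j1.194e+04) = 0.001912 + j0.0003909 A.
Step 6 — Convert to polar: |I| = 0.001951 A, ∠I = 11.6°.

I = 0.001951∠11.6° A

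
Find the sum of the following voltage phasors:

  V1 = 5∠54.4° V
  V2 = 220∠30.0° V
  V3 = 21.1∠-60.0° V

Step 1 — Convert each phasor to rectangular form:
  V1 = 5·(cos(54.4°) + j·sin(54.4°)) = 2.911 + j4.066 V
  V2 = 220·(cos(30.0°) + j·sin(30.0°)) = 190.5 + j110 V
  V3 = 21.1·(cos(-60.0°) + j·sin(-60.0°)) = 10.55 - j18.27 V
Step 2 — Sum components: V_total = 204 + j95.79 V.
Step 3 — Convert to polar: |V_total| = 225.4 V, ∠V_total = 25.2°.

V_total = 225.4∠25.2° V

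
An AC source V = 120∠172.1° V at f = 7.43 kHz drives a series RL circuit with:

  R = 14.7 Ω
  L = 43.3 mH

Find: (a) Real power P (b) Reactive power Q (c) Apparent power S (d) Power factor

Step 1 — Angular frequency: ω = 2π·f = 2π·7430 = 4.668e+04 rad/s.
Step 2 — Component impedances:
  R: Z = R = 14.7 Ω
  L: Z = jωL = j·4.668e+04·0.0433 = 0 + j2021 Ω
Step 3 — Series combination: Z_total = R + L = 14.7 + j2021 Ω = 2021∠89.6° Ω.
Step 4 — Source phasor: V = 120∠172.1° V = -118.9 + j16.49 V.
Step 5 — Current: I = V / Z = 0.007731 + j0.05886 A = 0.05936∠82.5° A.
Step 6 — Complex power: S = V·I* = 0.0518 + j7.123 VA.
Step 7 — Real power: P = Re(S) = 0.0518 W.
Step 8 — Reactive power: Q = Im(S) = 7.123 VAR.
Step 9 — Apparent power: |S| = 7.124 VA.
Step 10 — Power factor: PF = P/|S| = 0.007272 (lagging).

(a) P = 0.0518 W  (b) Q = 7.123 VAR  (c) S = 7.124 VA  (d) PF = 0.007272 (lagging)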